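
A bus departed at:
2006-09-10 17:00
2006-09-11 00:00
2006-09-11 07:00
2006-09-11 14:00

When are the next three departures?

2006-09-11 21:00, 2006-09-12 04:00, 2006-09-12 11:00

The interval is a steady 7 hours (7, 7, 7).
2006-09-11 14:00 + 7 h = 2006-09-11 21:00.
2006-09-11 21:00 + 7 h = 2006-09-12 04:00.
2006-09-12 04:00 + 7 h = 2006-09-12 11:00.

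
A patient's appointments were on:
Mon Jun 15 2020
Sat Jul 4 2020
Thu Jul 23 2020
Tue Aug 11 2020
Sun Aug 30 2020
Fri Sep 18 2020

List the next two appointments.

Wed Oct 7 2020, Mon Oct 26 2020

Every event comes 19 days after the last (19, 19, 19, 19, 19).
Fri Sep 18 2020 + 19 days = Wed Oct 7 2020.
Wed Oct 7 2020 + 19 days = Mon Oct 26 2020.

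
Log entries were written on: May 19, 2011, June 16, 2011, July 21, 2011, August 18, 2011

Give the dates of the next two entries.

Gaps: 28, 35, 28 days — a mix of 28 and 35. Every date is a Thursday.
Each is the 3rd Thursday of its month.
3rd Thursday of September 2011: September 15, 2011.
3rd Thursday of October 2011: October 20, 2011.

September 15, 2011; October 20, 2011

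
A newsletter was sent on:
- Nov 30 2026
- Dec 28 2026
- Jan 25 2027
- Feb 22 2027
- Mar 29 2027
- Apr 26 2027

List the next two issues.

Every date is a Monday; gaps 28, 28, 28, 35, 28 days.
Each is the last Monday of its month (at least one falls on the 29th or later, ruling out '4th Monday').
Last Monday of May 2027: May 31 2027.
June 2027 ends with Monday Jun 28 2027.

May 31 2027, Jun 28 2027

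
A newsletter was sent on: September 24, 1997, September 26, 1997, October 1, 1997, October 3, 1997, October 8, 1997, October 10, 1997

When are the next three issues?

October 15, 1997; October 17, 1997; October 22, 1997

Every event lands on a Wednesday or Friday (gaps cycle 2, 5, 2, 5, 2).
So the schedule is: every Wednesday and Friday.
Next Wednesday: October 15, 1997.
The following Friday is October 17, 1997.
Next Wednesday: October 22, 1997.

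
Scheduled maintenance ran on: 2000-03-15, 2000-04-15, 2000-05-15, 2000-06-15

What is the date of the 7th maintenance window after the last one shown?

The day-of-month is always 15 (31, 30, 31 days between events).
So this recurs on the 15th of each month.
Next: July 2000 → 2000-07-15.
Next: August 2000 → 2000-08-15.
Next: September 2000 → 2000-09-15.
Next: October 2000 → 2000-10-15.
Next: November 2000 → 2000-11-15.
December 2000: 2000-12-15.
Next: January 2001 → 2001-01-15.

2001-01-15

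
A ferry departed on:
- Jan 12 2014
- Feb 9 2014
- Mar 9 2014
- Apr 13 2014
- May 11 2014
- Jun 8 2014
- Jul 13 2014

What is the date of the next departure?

Aug 10 2014

These are Sundays at 28- or 35-day spacing (28, 28, 35, 28, 28, 35).
The pattern: 2nd Sunday of the month.
August 2014 — 2nd Sunday is Aug 10 2014.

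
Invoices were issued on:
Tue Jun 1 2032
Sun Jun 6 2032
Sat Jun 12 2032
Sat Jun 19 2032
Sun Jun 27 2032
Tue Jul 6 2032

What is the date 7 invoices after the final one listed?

Gaps: 5, 6, 7, 8, 9 days — each gap is 1 larger than the previous one.
Next gap: 10 days. Tue Jul 6 2032 + 10 days = Fri Jul 16 2032.
Next gap: 11 days. Fri Jul 16 2032 + 11 days = Tue Jul 27 2032.
Next gap: 12 days. Tue Jul 27 2032 + 12 days = Sun Aug 8 2032.
Next gap: 13 days. Sun Aug 8 2032 + 13 days = Sat Aug 21 2032.
Next gap: 14 days. Sat Aug 21 2032 + 14 days = Sat Sep 4 2032.
Next gap: 15 days. Sat Sep 4 2032 + 15 days = Sun Sep 19 2032.
Next gap: 16 days. Sun Sep 19 2032 + 16 days = Tue Oct 5 2032.

Tue Oct 5 2032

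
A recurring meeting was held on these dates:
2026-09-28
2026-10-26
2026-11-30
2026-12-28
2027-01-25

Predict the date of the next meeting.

Every date is a Monday; gaps 28, 35, 28, 28 days.
Each is the last Monday of its month (at least one falls on the 29th or later, ruling out '4th Monday').
Last Monday of February 2027: 2027-02-22.

2027-02-22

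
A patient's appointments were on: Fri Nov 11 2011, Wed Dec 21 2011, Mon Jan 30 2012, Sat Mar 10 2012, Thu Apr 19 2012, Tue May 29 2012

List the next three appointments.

The spacing is 40, 40, 40, 40, 40 days — always 40 days.
Tue May 29 2012 + 40 days = Sun Jul 8 2012.
Sun Jul 8 2012 + 40 days = Fri Aug 17 2012.
Fri Aug 17 2012 + 40 days = Wed Sep 26 2012.

Sun Jul 8 2012, Fri Aug 17 2012, Wed Sep 26 2012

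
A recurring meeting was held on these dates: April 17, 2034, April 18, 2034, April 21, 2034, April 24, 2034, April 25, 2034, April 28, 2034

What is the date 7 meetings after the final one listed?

Gaps: 1, 3, 3, 1, 3 days — not constant, but cyclic with period 3.
The events fall on every Monday, Tuesday and Friday.
The following Monday is May 1, 2034.
The following Tuesday is May 2, 2034.
The following Friday is May 5, 2034.
The following Monday is May 8, 2034.
Next Tuesday: May 9, 2034.
The following Friday is May 12, 2034.
Next Monday: May 15, 2034.

May 15, 2034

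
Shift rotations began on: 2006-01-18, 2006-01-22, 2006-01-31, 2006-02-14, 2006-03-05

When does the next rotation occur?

2006-03-29

Gaps: 4, 9, 14, 19 days — each gap is 5 larger than the previous one.
Next gap: 24 days. 2006-03-05 + 24 days = 2006-03-29.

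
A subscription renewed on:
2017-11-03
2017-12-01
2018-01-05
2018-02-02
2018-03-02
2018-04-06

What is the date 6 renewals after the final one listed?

2018-10-05

All dates are Fridays, 28, 35, 28, 28, 35 days apart.
Specifically, the 1st Friday of each month.
1st Friday of May 2018: 2018-05-04.
1st Friday of June 2018: 2018-06-01.
1st Friday of July 2018: 2018-07-06.
August 2018 — 1st Friday is 2018-08-03.
September 2018 — 1st Friday is 2018-09-07.
1st Friday of October 2018: 2018-10-05.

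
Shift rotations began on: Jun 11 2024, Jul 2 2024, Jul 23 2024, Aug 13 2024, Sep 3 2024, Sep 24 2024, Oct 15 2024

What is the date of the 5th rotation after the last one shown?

Jan 28 2025

Every event comes 21 days after the last (21, 21, 21, 21, 21, 21).
Oct 15 2024 + 21 days = Nov 5 2024.
Nov 5 2024 + 21 days = Nov 26 2024.
Nov 26 2024 + 21 days = Dec 17 2024.
Dec 17 2024 + 21 days = Jan 7 2025.
Jan 7 2025 + 21 days = Jan 28 2025.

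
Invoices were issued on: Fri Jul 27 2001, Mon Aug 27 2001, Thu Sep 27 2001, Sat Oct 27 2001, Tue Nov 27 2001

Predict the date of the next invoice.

Gaps: 31, 31, 30, 31 days — not constant. Every event is on the 27th of the month.
Pattern: the 27th of each month.
December 2001: Thu Dec 27 2001.

Thu Dec 27 2001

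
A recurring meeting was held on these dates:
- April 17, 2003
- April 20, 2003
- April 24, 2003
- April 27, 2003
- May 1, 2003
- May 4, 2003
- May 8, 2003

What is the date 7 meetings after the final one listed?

June 1, 2003

Every event lands on a Thursday or Sunday (gaps cycle 3, 4, 3, 4, 3, 4).
So the schedule is: every Thursday and Sunday.
The following Sunday is May 11, 2003.
The following Thursday is May 15, 2003.
Next Sunday: May 18, 2003.
The following Thursday is May 22, 2003.
The following Sunday is May 25, 2003.
The following Thursday is May 29, 2003.
The following Sunday is June 1, 2003.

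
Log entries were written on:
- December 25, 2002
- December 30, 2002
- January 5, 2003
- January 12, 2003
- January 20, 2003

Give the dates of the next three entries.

The spacing grows by 1 each time: 5, 6, 7, 8 days.
Next gap: 9 days. January 20, 2003 + 9 days = January 29, 2003.
Next gap: 10 days. January 29, 2003 + 10 days = February 8, 2003.
Next gap: 11 days. February 8, 2003 + 11 days = February 19, 2003.

January 29, 2003; February 8, 2003; February 19, 2003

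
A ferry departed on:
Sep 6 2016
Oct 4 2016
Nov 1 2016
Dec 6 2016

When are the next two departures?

All dates are Tuesdays, 28, 28, 35 days apart.
Specifically, the 1st Tuesday of each month.
January 2017 — 1st Tuesday is Jan 3 2017.
February 2017 — 1st Tuesday is Feb 7 2017.

Jan 3 2017, Feb 7 2017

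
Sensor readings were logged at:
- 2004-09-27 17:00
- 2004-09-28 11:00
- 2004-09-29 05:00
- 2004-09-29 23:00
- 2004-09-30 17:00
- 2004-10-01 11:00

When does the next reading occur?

2004-10-02 05:00

Spacing: 18, 18, 18, 18, 18 h — constant 18 h.
2004-10-01 11:00 + 18 h = 2004-10-02 05:00.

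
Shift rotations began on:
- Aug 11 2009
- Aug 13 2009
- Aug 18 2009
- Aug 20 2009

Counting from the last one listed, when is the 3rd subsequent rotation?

Sep 1 2009

The gap pattern 2, 5, 2 repeats every 2 events.
These are the Tuesdays and Thursdays of each week.
The following Tuesday is Aug 25 2009.
Next Thursday: Aug 27 2009.
Next Tuesday: Sep 1 2009.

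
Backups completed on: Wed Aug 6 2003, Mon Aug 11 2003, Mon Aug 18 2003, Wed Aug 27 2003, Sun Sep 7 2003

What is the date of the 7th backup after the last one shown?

The spacing grows by 2 each time: 5, 7, 9, 11 days.
Next gap: 13 days. Sun Sep 7 2003 + 13 days = Sat Sep 20 2003.
Next gap: 15 days. Sat Sep 20 2003 + 15 days = Sun Oct 5 2003.
Next gap: 17 days. Sun Oct 5 2003 + 17 days = Wed Oct 22 2003.
Next gap: 19 days. Wed Oct 22 2003 + 19 days = Mon Nov 10 2003.
Next gap: 21 days. Mon Nov 10 2003 + 21 days = Mon Dec 1 2003.
Next gap: 23 days. Mon Dec 1 2003 + 23 days = Wed Dec 24 2003.
Next gap: 25 days. Wed Dec 24 2003 + 25 days = Sun Jan 18 2004.

Sun Jan 18 2004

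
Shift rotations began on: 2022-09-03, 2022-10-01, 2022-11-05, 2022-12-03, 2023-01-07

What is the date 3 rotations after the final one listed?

2023-04-01

All dates are Saturdays, 28, 35, 28, 35 days apart.
Specifically, the 1st Saturday of each month.
1st Saturday of February 2023: 2023-02-04.
March 2023 — 1st Saturday is 2023-03-04.
1st Saturday of April 2023: 2023-04-01.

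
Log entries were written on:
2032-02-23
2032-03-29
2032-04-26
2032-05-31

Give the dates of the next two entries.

Every date is a Monday; gaps 35, 28, 35 days.
Each is the last Monday of its month (at least one falls on the 29th or later, ruling out '4th Monday').
June 2032 ends with Monday 2032-06-28.
July 2032 ends with Monday 2032-07-26.

2032-06-28, 2032-07-26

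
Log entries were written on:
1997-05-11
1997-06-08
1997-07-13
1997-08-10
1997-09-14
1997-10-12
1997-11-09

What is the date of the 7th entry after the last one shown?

These are Sundays at 28- or 35-day spacing (28, 35, 28, 35, 28, 28).
The pattern: 2nd Sunday of the month.
2nd Sunday of December 1997: 1997-12-14.
January 1998 — 2nd Sunday is 1998-01-11.
February 1998 — 2nd Sunday is 1998-02-08.
2nd Sunday of March 1998: 1998-03-08.
April 1998 — 2nd Sunday is 1998-04-12.
May 1998 — 2nd Sunday is 1998-05-10.
June 1998 — 2nd Sunday is 1998-06-14.

1998-06-14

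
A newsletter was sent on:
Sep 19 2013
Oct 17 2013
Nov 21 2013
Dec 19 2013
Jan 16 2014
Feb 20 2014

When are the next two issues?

Mar 20 2014, Apr 17 2014

All dates are Thursdays, 28, 35, 28, 28, 35 days apart.
Specifically, the 3rd Thursday of each month.
3rd Thursday of March 2014: Mar 20 2014.
April 2014 — 3rd Thursday is Apr 17 2014.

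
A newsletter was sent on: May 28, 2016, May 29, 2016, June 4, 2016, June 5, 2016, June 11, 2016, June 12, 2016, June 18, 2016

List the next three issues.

June 19, 2016; June 25, 2016; June 26, 2016

The gap pattern 1, 6, 1, 6, 1, 6 repeats every 2 events.
These are the Saturdays and Sundays of each week.
Next Sunday: June 19, 2016.
The following Saturday is June 25, 2016.
Next Sunday: June 26, 2016.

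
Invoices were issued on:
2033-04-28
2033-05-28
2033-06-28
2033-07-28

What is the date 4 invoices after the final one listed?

Gaps: 30, 31, 30 days — not constant. Every event is on the 28th of the month.
Pattern: the 28th of each month.
August 2033: 2033-08-28.
Next: September 2033 → 2033-09-28.
Next: October 2033 → 2033-10-28.
Next: November 2033 → 2033-11-28.

2033-11-28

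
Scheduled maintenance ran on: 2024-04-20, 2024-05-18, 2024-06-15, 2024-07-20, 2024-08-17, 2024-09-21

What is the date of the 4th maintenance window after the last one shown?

All dates are Saturdays, 28, 28, 35, 28, 35 days apart.
Specifically, the 3rd Saturday of each month.
3rd Saturday of October 2024: 2024-10-19.
3rd Saturday of November 2024: 2024-11-16.
December 2024 — 3rd Saturday is 2024-12-21.
3rd Saturday of January 2025: 2025-01-18.

2025-01-18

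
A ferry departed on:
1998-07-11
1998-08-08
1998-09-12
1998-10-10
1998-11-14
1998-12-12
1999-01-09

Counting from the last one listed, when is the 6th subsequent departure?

1999-07-10

These are Saturdays at 28- or 35-day spacing (28, 35, 28, 35, 28, 28).
The pattern: 2nd Saturday of the month.
2nd Saturday of February 1999: 1999-02-13.
2nd Saturday of March 1999: 1999-03-13.
April 1999 — 2nd Saturday is 1999-04-10.
May 1999 — 2nd Saturday is 1999-05-08.
June 1999 — 2nd Saturday is 1999-06-12.
2nd Saturday of July 1999: 1999-07-10.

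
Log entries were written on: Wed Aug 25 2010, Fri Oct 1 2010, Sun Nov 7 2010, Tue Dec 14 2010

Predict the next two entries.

Thu Jan 20 2011, Sat Feb 26 2011

Every event comes 37 days after the last (37, 37, 37).
Tue Dec 14 2010 + 37 days = Thu Jan 20 2011.
Thu Jan 20 2011 + 37 days = Sat Feb 26 2011.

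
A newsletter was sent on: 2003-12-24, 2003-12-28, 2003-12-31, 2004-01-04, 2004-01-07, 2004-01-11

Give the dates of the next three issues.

Every event lands on a Wednesday or Sunday (gaps cycle 4, 3, 4, 3, 4).
So the schedule is: every Wednesday and Sunday.
The following Wednesday is 2004-01-14.
The following Sunday is 2004-01-18.
Next Wednesday: 2004-01-21.

2004-01-14, 2004-01-18, 2004-01-21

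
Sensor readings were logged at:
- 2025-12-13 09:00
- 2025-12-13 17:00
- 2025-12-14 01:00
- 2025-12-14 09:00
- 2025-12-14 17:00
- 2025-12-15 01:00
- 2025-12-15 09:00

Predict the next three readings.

2025-12-15 17:00, 2025-12-16 01:00, 2025-12-16 09:00

The interval is a steady 8 hours (8, 8, 8, 8, 8, 8).
2025-12-15 09:00 + 8 h = 2025-12-15 17:00.
2025-12-15 17:00 + 8 h = 2025-12-16 01:00.
2025-12-16 01:00 + 8 h = 2025-12-16 09:00.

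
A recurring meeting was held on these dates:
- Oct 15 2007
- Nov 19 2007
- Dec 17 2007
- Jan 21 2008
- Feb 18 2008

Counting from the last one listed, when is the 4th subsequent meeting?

Jun 16 2008

Gaps: 35, 28, 35, 28 days — a mix of 28 and 35. Every date is a Monday.
Each is the 3rd Monday of its month.
3rd Monday of March 2008: Mar 17 2008.
3rd Monday of April 2008: Apr 21 2008.
3rd Monday of May 2008: May 19 2008.
3rd Monday of June 2008: Jun 16 2008.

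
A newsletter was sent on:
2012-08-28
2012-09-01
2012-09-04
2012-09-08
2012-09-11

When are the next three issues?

Gaps: 4, 3, 4, 3 days — not constant, but cyclic with period 2.
The events fall on every Tuesday and Saturday.
The following Saturday is 2012-09-15.
Next Tuesday: 2012-09-18.
The following Saturday is 2012-09-22.

2012-09-15, 2012-09-18, 2012-09-22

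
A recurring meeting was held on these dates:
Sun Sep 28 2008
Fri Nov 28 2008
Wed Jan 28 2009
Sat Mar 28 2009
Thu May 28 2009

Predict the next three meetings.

The day-of-month is always 28 (61, 61, 59, 61 days between events).
So this recurs on the 28th of every 2 months.
Next: July 2009 → Tue Jul 28 2009.
September 2009: Mon Sep 28 2009.
November 2009: Sat Nov 28 2009.

Tue Jul 28 2009, Mon Sep 28 2009, Sat Nov 28 2009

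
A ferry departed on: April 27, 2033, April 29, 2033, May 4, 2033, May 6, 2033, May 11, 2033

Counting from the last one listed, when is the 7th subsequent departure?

Every event lands on a Wednesday or Friday (gaps cycle 2, 5, 2, 5).
So the schedule is: every Wednesday and Friday.
The following Friday is May 13, 2033.
Next Wednesday: May 18, 2033.
The following Friday is May 20, 2033.
Next Wednesday: May 25, 2033.
Next Friday: May 27, 2033.
Next Wednesday: June 1, 2033.
Next Friday: June 3, 2033.

June 3, 2033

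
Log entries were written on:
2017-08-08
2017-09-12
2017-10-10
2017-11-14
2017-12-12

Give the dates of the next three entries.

2018-01-09, 2018-02-13, 2018-03-13

These are Tuesdays at 28- or 35-day spacing (35, 28, 35, 28).
The pattern: 2nd Tuesday of the month.
2nd Tuesday of January 2018: 2018-01-09.
2nd Tuesday of February 2018: 2018-02-13.
March 2018 — 2nd Tuesday is 2018-03-13.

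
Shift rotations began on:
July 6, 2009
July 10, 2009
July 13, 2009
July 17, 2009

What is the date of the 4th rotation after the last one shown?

Every event lands on a Monday or Friday (gaps cycle 4, 3, 4).
So the schedule is: every Monday and Friday.
The following Monday is July 20, 2009.
The following Friday is July 24, 2009.
The following Monday is July 27, 2009.
The following Friday is July 31, 2009.

July 31, 2009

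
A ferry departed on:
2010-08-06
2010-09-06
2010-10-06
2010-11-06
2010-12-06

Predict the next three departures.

2011-01-06, 2011-02-06, 2011-03-06

The day-of-month is always 6 (31, 30, 31, 30 days between events).
So this recurs on the 6th of each month.
January 2011: 2011-01-06.
February 2011: 2011-02-06.
Next: March 2011 → 2011-03-06.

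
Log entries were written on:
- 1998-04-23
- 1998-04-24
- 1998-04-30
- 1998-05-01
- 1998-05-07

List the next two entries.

Every event lands on a Thursday or Friday (gaps cycle 1, 6, 1, 6).
So the schedule is: every Thursday and Friday.
Next Friday: 1998-05-08.
The following Thursday is 1998-05-14.

1998-05-08, 1998-05-14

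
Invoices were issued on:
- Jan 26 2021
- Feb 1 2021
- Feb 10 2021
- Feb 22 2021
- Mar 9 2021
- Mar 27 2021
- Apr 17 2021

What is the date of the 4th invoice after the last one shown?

Aug 9 2021

Intervals are 6, 9, 12, 15, 18, 21 days — an arithmetic progression with common difference 3.
Next gap: 24 days. Apr 17 2021 + 24 days = May 11 2021.
Next gap: 27 days. May 11 2021 + 27 days = Jun 7 2021.
Next gap: 30 days. Jun 7 2021 + 30 days = Jul 7 2021.
Next gap: 33 days. Jul 7 2021 + 33 days = Aug 9 2021.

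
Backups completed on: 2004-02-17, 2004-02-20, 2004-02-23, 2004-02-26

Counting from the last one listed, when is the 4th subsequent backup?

The spacing is 3, 3, 3 days — always 3 days.
2004-02-26 + 3 days = 2004-02-29.
2004-02-29 + 3 days = 2004-03-03.
2004-03-03 + 3 days = 2004-03-06.
2004-03-06 + 3 days = 2004-03-09.

2004-03-09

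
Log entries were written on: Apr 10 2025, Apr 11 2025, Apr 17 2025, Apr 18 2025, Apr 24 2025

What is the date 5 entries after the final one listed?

May 9 2025

Every event lands on a Thursday or Friday (gaps cycle 1, 6, 1, 6).
So the schedule is: every Thursday and Friday.
Next Friday: Apr 25 2025.
Next Thursday: May 1 2025.
Next Friday: May 2 2025.
The following Thursday is May 8 2025.
The following Friday is May 9 2025.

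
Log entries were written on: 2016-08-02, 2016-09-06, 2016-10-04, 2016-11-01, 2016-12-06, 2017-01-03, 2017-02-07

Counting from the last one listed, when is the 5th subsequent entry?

These are Tuesdays at 28- or 35-day spacing (35, 28, 28, 35, 28, 35).
The pattern: 1st Tuesday of the month.
March 2017 — 1st Tuesday is 2017-03-07.
1st Tuesday of April 2017: 2017-04-04.
1st Tuesday of May 2017: 2017-05-02.
June 2017 — 1st Tuesday is 2017-06-06.
July 2017 — 1st Tuesday is 2017-07-04.

2017-07-04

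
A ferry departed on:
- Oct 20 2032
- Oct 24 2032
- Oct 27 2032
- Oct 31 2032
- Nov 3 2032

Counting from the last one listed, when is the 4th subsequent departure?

Every event lands on a Wednesday or Sunday (gaps cycle 4, 3, 4, 3).
So the schedule is: every Wednesday and Sunday.
The following Sunday is Nov 7 2032.
The following Wednesday is Nov 10 2032.
Next Sunday: Nov 14 2032.
Next Wednesday: Nov 17 2032.

Nov 17 2032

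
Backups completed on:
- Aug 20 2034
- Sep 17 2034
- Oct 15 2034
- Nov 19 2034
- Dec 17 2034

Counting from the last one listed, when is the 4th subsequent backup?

Apr 15 2035

Gaps: 28, 28, 35, 28 days — a mix of 28 and 35. Every date is a Sunday.
Each is the 3rd Sunday of its month.
3rd Sunday of January 2035: Jan 21 2035.
3rd Sunday of February 2035: Feb 18 2035.
3rd Sunday of March 2035: Mar 18 2035.
3rd Sunday of April 2035: Apr 15 2035.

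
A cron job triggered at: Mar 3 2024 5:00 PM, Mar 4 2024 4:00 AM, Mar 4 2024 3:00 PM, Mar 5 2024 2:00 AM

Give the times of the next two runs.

The interval is a steady 11 hours (11, 11, 11).
Mar 5 2024 2:00 AM + 11 h = Mar 5 2024 1:00 PM.
Mar 5 2024 1:00 PM + 11 h = Mar 6 2024 12:00 AM.

Mar 5 2024 1:00 PM, Mar 6 2024 12:00 AM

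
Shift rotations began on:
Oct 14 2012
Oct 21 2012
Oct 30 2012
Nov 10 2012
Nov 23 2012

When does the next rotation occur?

The spacing grows by 2 each time: 7, 9, 11, 13 days.
Next gap: 15 days. Nov 23 2012 + 15 days = Dec 8 2012.

Dec 8 2012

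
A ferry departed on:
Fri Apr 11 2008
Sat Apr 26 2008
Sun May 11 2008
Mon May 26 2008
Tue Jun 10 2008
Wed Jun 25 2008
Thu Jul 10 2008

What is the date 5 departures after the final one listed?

The spacing is 15, 15, 15, 15, 15, 15 days — always 15 days.
Thu Jul 10 2008 + 15 days = Fri Jul 25 2008.
Fri Jul 25 2008 + 15 days = Sat Aug 9 2008.
Sat Aug 9 2008 + 15 days = Sun Aug 24 2008.
Sun Aug 24 2008 + 15 days = Mon Sep 8 2008.
Mon Sep 8 2008 + 15 days = Tue Sep 23 2008.

Tue Sep 23 2008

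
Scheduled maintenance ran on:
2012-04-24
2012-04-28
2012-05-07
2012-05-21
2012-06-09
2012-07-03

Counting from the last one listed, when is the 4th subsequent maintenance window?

Intervals are 4, 9, 14, 19, 24 days — an arithmetic progression with common difference 5.
Next gap: 29 days. 2012-07-03 + 29 days = 2012-08-01.
Next gap: 34 days. 2012-08-01 + 34 days = 2012-09-04.
Next gap: 39 days. 2012-09-04 + 39 days = 2012-10-13.
Next gap: 44 days. 2012-10-13 + 44 days = 2012-11-26.

2012-11-26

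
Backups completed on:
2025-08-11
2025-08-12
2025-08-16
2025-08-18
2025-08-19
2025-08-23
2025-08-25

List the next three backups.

2025-08-26, 2025-08-30, 2025-09-01

The gap pattern 1, 4, 2, 1, 4, 2 repeats every 3 events.
These are the Mondays, Tuesdays and Saturdays of each week.
Next Tuesday: 2025-08-26.
Next Saturday: 2025-08-30.
Next Monday: 2025-09-01.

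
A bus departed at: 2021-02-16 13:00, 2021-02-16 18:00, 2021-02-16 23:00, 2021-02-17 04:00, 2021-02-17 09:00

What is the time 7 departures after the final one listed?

2021-02-18 20:00

Spacing: 5, 5, 5, 5 h — constant 5 h.
2021-02-17 09:00 + 5 h = 2021-02-17 14:00.
2021-02-17 14:00 + 5 h = 2021-02-17 19:00.
2021-02-17 19:00 + 5 h = 2021-02-18 00:00.
2021-02-18 00:00 + 5 h = 2021-02-18 05:00.
2021-02-18 05:00 + 5 h = 2021-02-18 10:00.
2021-02-18 10:00 + 5 h = 2021-02-18 15:00.
2021-02-18 15:00 + 5 h = 2021-02-18 20:00.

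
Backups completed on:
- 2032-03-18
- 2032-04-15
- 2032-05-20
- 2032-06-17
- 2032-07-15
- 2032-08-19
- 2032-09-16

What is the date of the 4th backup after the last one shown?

Gaps: 28, 35, 28, 28, 35, 28 days — a mix of 28 and 35. Every date is a Thursday.
Each is the 3rd Thursday of its month.
October 2032 — 3rd Thursday is 2032-10-21.
November 2032 — 3rd Thursday is 2032-11-18.
3rd Thursday of December 2032: 2032-12-16.
3rd Thursday of January 2033: 2033-01-20.

2033-01-20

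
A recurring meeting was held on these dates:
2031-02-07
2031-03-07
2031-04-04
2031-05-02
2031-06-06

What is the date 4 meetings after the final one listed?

These are Fridays at 28- or 35-day spacing (28, 28, 28, 35).
The pattern: 1st Friday of the month.
July 2031 — 1st Friday is 2031-07-04.
1st Friday of August 2031: 2031-08-01.
September 2031 — 1st Friday is 2031-09-05.
1st Friday of October 2031: 2031-10-03.

2031-10-03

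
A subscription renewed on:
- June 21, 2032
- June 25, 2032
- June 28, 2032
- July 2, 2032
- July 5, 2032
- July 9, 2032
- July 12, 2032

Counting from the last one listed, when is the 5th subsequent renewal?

The gap pattern 4, 3, 4, 3, 4, 3 repeats every 2 events.
These are the Mondays and Fridays of each week.
Next Friday: July 16, 2032.
Next Monday: July 19, 2032.
The following Friday is July 23, 2032.
The following Monday is July 26, 2032.
Next Friday: July 30, 2032.

July 30, 2032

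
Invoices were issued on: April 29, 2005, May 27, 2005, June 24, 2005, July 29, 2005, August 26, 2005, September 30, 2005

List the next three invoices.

October 28, 2005; November 25, 2005; December 30, 2005

These are Fridays with 28, 28, 35, 28, 35-day gaps.
Each is the final Friday of its month — April 29, 2005 is past the 28th, so '4th Friday' doesn't fit.
October 2005 ends with Friday October 28, 2005.
November 2005 ends with Friday November 25, 2005.
December 2005 ends with Friday December 30, 2005.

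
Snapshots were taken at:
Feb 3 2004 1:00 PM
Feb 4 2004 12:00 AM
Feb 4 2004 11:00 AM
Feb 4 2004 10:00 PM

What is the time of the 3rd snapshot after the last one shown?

Feb 6 2004 7:00 AM

Spacing: 11, 11, 11 h — constant 11 h.
Feb 4 2004 10:00 PM + 11 h = Feb 5 2004 9:00 AM.
Feb 5 2004 9:00 AM + 11 h = Feb 5 2004 8:00 PM.
Feb 5 2004 8:00 PM + 11 h = Feb 6 2004 7:00 AM.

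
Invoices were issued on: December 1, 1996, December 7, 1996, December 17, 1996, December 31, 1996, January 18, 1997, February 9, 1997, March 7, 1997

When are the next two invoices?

April 6, 1997; May 10, 1997

Gaps: 6, 10, 14, 18, 22, 26 days — each gap is 4 larger than the previous one.
Next gap: 30 days. March 7, 1997 + 30 days = April 6, 1997.
Next gap: 34 days. April 6, 1997 + 34 days = May 10, 1997.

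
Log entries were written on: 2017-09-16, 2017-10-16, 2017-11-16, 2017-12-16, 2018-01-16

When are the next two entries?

2018-02-16, 2018-03-16

Each date is the 16th; the gaps (30, 31, 30, 31) track the month lengths.
The rule is the 16th of each month.
Next: February 2018 → 2018-02-16.
Next: March 2018 → 2018-03-16.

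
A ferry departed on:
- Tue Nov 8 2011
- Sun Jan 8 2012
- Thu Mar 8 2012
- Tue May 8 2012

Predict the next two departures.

Gaps: 61, 60, 61 days — not constant. Every event is on the 8th of the month.
Pattern: the 8th of every 2 months.
July 2012: Sun Jul 8 2012.
Next: September 2012 → Sat Sep 8 2012.

Sun Jul 8 2012, Sat Sep 8 2012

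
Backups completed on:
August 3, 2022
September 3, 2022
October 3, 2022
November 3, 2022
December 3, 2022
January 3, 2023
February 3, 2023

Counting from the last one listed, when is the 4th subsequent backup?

June 3, 2023

The day-of-month is always 3 (31, 30, 31, 30, 31, 31 days between events).
So this recurs on the 3rd of each month.
March 2023: March 3, 2023.
April 2023: April 3, 2023.
Next: May 2023 → May 3, 2023.
June 2023: June 3, 2023.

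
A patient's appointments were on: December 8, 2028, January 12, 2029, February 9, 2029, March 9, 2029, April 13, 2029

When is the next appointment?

These are Fridays at 28- or 35-day spacing (35, 28, 28, 35).
The pattern: 2nd Friday of the month.
2nd Friday of May 2029: May 11, 2029.

May 11, 2029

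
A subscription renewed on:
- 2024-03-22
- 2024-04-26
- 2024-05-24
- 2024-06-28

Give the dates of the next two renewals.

All dates are Fridays, 35, 28, 35 days apart.
Specifically, the 4th Friday of each month.
4th Friday of July 2024: 2024-07-26.
August 2024 — 4th Friday is 2024-08-23.

2024-07-26, 2024-08-23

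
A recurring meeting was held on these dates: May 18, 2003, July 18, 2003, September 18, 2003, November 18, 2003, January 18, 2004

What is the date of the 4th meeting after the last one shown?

September 18, 2004

Each date is the 18th; the gaps (61, 62, 61, 61) track the month lengths.
The rule is the 18th of every 2 months.
Next: March 2004 → March 18, 2004.
May 2004: May 18, 2004.
Next: July 2004 → July 18, 2004.
Next: September 2004 → September 18, 2004.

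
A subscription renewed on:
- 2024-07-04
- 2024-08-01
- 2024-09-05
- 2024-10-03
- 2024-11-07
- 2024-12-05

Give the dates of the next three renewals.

2025-01-02, 2025-02-06, 2025-03-06

Gaps: 28, 35, 28, 35, 28 days — a mix of 28 and 35. Every date is a Thursday.
Each is the 1st Thursday of its month.
January 2025 — 1st Thursday is 2025-01-02.
February 2025 — 1st Thursday is 2025-02-06.
1st Thursday of March 2025: 2025-03-06.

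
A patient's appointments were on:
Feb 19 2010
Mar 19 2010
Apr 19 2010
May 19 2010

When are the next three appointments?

Jun 19 2010, Jul 19 2010, Aug 19 2010

Gaps: 28, 31, 30 days — not constant. Every event is on the 19th of the month.
Pattern: the 19th of each month.
Next: June 2010 → Jun 19 2010.
Next: July 2010 → Jul 19 2010.
August 2010: Aug 19 2010.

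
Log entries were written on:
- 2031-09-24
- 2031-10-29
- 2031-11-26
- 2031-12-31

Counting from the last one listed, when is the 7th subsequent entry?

These are Wednesdays with 35, 28, 35-day gaps.
Each is the final Wednesday of its month — 2031-10-29 is past the 28th, so '4th Wednesday' doesn't fit.
Last Wednesday of January 2032: 2032-01-28.
Last Wednesday of February 2032: 2032-02-25.
Last Wednesday of March 2032: 2032-03-31.
Last Wednesday of April 2032: 2032-04-28.
Last Wednesday of May 2032: 2032-05-26.
June 2032 ends with Wednesday 2032-06-30.
July 2032 ends with Wednesday 2032-07-28.

2032-07-28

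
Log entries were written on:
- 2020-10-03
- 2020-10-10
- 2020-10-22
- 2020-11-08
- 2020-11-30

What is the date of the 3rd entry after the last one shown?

2021-03-06

Gaps: 7, 12, 17, 22 days — each gap is 5 larger than the previous one.
Next gap: 27 days. 2020-11-30 + 27 days = 2020-12-27.
Next gap: 32 days. 2020-12-27 + 32 days = 2021-01-28.
Next gap: 37 days. 2021-01-28 + 37 days = 2021-03-06.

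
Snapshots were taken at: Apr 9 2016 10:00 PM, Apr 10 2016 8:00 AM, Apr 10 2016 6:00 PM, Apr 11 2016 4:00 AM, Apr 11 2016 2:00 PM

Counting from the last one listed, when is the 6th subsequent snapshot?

The interval is a steady 10 hours (10, 10, 10, 10).
Apr 11 2016 2:00 PM + 10 h = Apr 12 2016 12:00 AM.
Apr 12 2016 12:00 AM + 10 h = Apr 12 2016 10:00 AM.
Apr 12 2016 10:00 AM + 10 h = Apr 12 2016 8:00 PM.
Apr 12 2016 8:00 PM + 10 h = Apr 13 2016 6:00 AM.
Apr 13 2016 6:00 AM + 10 h = Apr 13 2016 4:00 PM.
Apr 13 2016 4:00 PM + 10 h = Apr 14 2016 2:00 AM.

Apr 14 2016 2:00 AM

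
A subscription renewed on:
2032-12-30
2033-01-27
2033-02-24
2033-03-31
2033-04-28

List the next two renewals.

These are Thursdays with 28, 28, 35, 28-day gaps.
Each is the final Thursday of its month — 2032-12-30 is past the 28th, so '4th Thursday' doesn't fit.
Last Thursday of May 2033: 2033-05-26.
Last Thursday of June 2033: 2033-06-30.

2033-05-26, 2033-06-30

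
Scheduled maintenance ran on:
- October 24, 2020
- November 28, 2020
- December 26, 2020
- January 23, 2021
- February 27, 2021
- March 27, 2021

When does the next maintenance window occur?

April 24, 2021

These are Saturdays at 28- or 35-day spacing (35, 28, 28, 35, 28).
The pattern: 4th Saturday of the month.
April 2021 — 4th Saturday is April 24, 2021.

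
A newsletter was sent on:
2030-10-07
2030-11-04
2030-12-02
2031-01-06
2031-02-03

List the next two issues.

2031-03-03, 2031-04-07

Gaps: 28, 28, 35, 28 days — a mix of 28 and 35. Every date is a Monday.
Each is the 1st Monday of its month.
March 2031 — 1st Monday is 2031-03-03.
April 2031 — 1st Monday is 2031-04-07.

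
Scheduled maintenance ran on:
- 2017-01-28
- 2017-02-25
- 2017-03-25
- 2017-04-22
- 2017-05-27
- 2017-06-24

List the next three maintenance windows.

Gaps: 28, 28, 28, 35, 28 days — a mix of 28 and 35. Every date is a Saturday.
Each is the 4th Saturday of its month.
4th Saturday of July 2017: 2017-07-22.
August 2017 — 4th Saturday is 2017-08-26.
4th Saturday of September 2017: 2017-09-23.

2017-07-22, 2017-08-26, 2017-09-23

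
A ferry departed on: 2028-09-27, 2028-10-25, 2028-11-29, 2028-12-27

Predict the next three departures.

2029-01-31, 2029-02-28, 2029-03-28

All Wednesdays; the gaps (28, 35, 28) vary with month length.
This is the last Wednesday of each month.
Last Wednesday of January 2029: 2029-01-31.
Last Wednesday of February 2029: 2029-02-28.
Last Wednesday of March 2029: 2029-03-28.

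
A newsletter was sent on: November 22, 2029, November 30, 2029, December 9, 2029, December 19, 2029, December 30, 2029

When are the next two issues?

Gaps: 8, 9, 10, 11 days — each gap is 1 larger than the previous one.
Next gap: 12 days. December 30, 2029 + 12 days = January 11, 2030.
Next gap: 13 days. January 11, 2030 + 13 days = January 24, 2030.

January 11, 2030; January 24, 2030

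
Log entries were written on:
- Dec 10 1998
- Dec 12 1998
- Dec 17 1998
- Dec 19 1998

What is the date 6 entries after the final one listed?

Gaps: 2, 5, 2 days — not constant, but cyclic with period 2.
The events fall on every Thursday and Saturday.
Next Thursday: Dec 24 1998.
Next Saturday: Dec 26 1998.
Next Thursday: Dec 31 1998.
The following Saturday is Jan 2 1999.
Next Thursday: Jan 7 1999.
The following Saturday is Jan 9 1999.

Jan 9 1999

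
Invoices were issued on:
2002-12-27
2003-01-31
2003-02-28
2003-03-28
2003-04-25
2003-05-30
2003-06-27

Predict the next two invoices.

2003-07-25, 2003-08-29

These are Fridays with 35, 28, 28, 28, 35, 28-day gaps.
Each is the final Friday of its month — 2003-01-31 is past the 28th, so '4th Friday' doesn't fit.
July 2003 ends with Friday 2003-07-25.
Last Friday of August 2003: 2003-08-29.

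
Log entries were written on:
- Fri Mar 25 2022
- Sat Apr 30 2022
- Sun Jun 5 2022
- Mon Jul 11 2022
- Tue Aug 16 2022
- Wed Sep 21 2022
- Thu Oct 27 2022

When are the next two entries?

Every event comes 36 days after the last (36, 36, 36, 36, 36, 36).
Thu Oct 27 2022 + 36 days = Fri Dec 2 2022.
Fri Dec 2 2022 + 36 days = Sat Jan 7 2023.

Fri Dec 2 2022, Sat Jan 7 2023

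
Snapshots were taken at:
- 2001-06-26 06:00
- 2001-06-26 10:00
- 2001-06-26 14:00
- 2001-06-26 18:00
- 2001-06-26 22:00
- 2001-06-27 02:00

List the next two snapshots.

Gaps: 4, 4, 4, 4, 4 hours — each event is 4 hours after the previous one.
2001-06-27 02:00 + 4 h = 2001-06-27 06:00.
2001-06-27 06:00 + 4 h = 2001-06-27 10:00.

2001-06-27 06:00, 2001-06-27 10:00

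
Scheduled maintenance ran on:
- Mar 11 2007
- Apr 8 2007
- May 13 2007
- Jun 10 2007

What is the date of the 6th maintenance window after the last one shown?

Dec 9 2007

These are Sundays at 28- or 35-day spacing (28, 35, 28).
The pattern: 2nd Sunday of the month.
July 2007 — 2nd Sunday is Jul 8 2007.
2nd Sunday of August 2007: Aug 12 2007.
2nd Sunday of September 2007: Sep 9 2007.
2nd Sunday of October 2007: Oct 14 2007.
November 2007 — 2nd Sunday is Nov 11 2007.
December 2007 — 2nd Sunday is Dec 9 2007.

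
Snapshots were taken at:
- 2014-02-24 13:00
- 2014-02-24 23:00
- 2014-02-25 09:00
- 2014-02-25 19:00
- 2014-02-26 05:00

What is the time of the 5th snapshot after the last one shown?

Spacing: 10, 10, 10, 10 h — constant 10 h.
2014-02-26 05:00 + 10 h = 2014-02-26 15:00.
2014-02-26 15:00 + 10 h = 2014-02-27 01:00.
2014-02-27 01:00 + 10 h = 2014-02-27 11:00.
2014-02-27 11:00 + 10 h = 2014-02-27 21:00.
2014-02-27 21:00 + 10 h = 2014-02-28 07:00.

2014-02-28 07:00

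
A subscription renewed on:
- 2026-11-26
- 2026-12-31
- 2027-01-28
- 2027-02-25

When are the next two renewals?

2027-03-25, 2027-04-29

Every date is a Thursday; gaps 35, 28, 28 days.
Each is the last Thursday of its month (at least one falls on the 29th or later, ruling out '4th Thursday').
March 2027 ends with Thursday 2027-03-25.
April 2027 ends with Thursday 2027-04-29.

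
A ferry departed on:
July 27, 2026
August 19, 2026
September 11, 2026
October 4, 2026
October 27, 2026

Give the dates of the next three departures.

November 19, 2026; December 12, 2026; January 4, 2027

Gaps between consecutive events: 23, 23, 23, 23 days — a constant 23-day interval.
October 27, 2026 + 23 days = November 19, 2026.
November 19, 2026 + 23 days = December 12, 2026.
December 12, 2026 + 23 days = January 4, 2027.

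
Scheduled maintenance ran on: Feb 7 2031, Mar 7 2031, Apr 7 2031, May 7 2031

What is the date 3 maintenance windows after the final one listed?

Aug 7 2031

Gaps: 28, 31, 30 days — not constant. Every event is on the 7th of the month.
Pattern: the 7th of each month.
June 2031: Jun 7 2031.
July 2031: Jul 7 2031.
Next: August 2031 → Aug 7 2031.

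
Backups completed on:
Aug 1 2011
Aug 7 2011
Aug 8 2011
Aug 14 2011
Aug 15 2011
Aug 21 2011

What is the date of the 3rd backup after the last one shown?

Gaps: 6, 1, 6, 1, 6 days — not constant, but cyclic with period 2.
The events fall on every Monday and Sunday.
The following Monday is Aug 22 2011.
The following Sunday is Aug 28 2011.
The following Monday is Aug 29 2011.

Aug 29 2011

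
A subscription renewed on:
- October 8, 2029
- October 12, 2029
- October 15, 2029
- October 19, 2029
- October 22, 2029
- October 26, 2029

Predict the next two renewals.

Every event lands on a Monday or Friday (gaps cycle 4, 3, 4, 3, 4).
So the schedule is: every Monday and Friday.
Next Monday: October 29, 2029.
Next Friday: November 2, 2029.

October 29, 2029; November 2, 2029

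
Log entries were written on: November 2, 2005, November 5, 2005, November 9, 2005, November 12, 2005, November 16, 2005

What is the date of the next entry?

November 19, 2005

Every event lands on a Wednesday or Saturday (gaps cycle 3, 4, 3, 4).
So the schedule is: every Wednesday and Saturday.
The following Saturday is November 19, 2005.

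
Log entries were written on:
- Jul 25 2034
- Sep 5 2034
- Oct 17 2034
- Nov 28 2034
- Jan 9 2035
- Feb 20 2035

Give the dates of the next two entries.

Apr 3 2035, May 15 2035

The spacing is 42, 42, 42, 42, 42 days — always 42 days.
Feb 20 2035 + 42 days = Apr 3 2035.
Apr 3 2035 + 42 days = May 15 2035.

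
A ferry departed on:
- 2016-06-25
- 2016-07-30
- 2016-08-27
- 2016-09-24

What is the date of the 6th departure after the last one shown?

These are Saturdays with 35, 28, 28-day gaps.
Each is the final Saturday of its month — 2016-07-30 is past the 28th, so '4th Saturday' doesn't fit.
Last Saturday of October 2016: 2016-10-29.
November 2016 ends with Saturday 2016-11-26.
Last Saturday of December 2016: 2016-12-31.
January 2017 ends with Saturday 2017-01-28.
February 2017 ends with Saturday 2017-02-25.
March 2017 ends with Saturday 2017-03-25.

2017-03-25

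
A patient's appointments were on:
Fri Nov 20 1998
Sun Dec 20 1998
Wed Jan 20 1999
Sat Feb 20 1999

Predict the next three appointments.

Sat Mar 20 1999, Tue Apr 20 1999, Thu May 20 1999

Each date is the 20th; the gaps (30, 31, 31) track the month lengths.
The rule is the 20th of each month.
Next: March 1999 → Sat Mar 20 1999.
Next: April 1999 → Tue Apr 20 1999.
Next: May 1999 → Thu May 20 1999.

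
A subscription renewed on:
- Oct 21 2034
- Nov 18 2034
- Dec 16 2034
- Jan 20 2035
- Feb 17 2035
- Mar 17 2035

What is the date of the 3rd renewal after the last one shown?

Jun 16 2035

Gaps: 28, 28, 35, 28, 28 days — a mix of 28 and 35. Every date is a Saturday.
Each is the 3rd Saturday of its month.
April 2035 — 3rd Saturday is Apr 21 2035.
May 2035 — 3rd Saturday is May 19 2035.
June 2035 — 3rd Saturday is Jun 16 2035.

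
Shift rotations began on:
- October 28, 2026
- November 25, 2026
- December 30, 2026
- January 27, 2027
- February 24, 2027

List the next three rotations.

These are Wednesdays with 28, 35, 28, 28-day gaps.
Each is the final Wednesday of its month — December 30, 2026 is past the 28th, so '4th Wednesday' doesn't fit.
March 2027 ends with Wednesday March 31, 2027.
April 2027 ends with Wednesday April 28, 2027.
May 2027 ends with Wednesday May 26, 2027.

March 31, 2027; April 28, 2027; May 26, 2027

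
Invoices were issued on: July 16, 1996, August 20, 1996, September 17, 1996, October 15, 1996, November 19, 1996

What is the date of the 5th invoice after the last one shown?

These are Tuesdays at 28- or 35-day spacing (35, 28, 28, 35).
The pattern: 3rd Tuesday of the month.
December 1996 — 3rd Tuesday is December 17, 1996.
3rd Tuesday of January 1997: January 21, 1997.
3rd Tuesday of February 1997: February 18, 1997.
3rd Tuesday of March 1997: March 18, 1997.
April 1997 — 3rd Tuesday is April 15, 1997.

April 15, 1997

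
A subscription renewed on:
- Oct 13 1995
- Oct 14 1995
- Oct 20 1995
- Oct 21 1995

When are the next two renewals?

The gap pattern 1, 6, 1 repeats every 2 events.
These are the Fridays and Saturdays of each week.
Next Friday: Oct 27 1995.
The following Saturday is Oct 28 1995.

Oct 27 1995, Oct 28 1995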